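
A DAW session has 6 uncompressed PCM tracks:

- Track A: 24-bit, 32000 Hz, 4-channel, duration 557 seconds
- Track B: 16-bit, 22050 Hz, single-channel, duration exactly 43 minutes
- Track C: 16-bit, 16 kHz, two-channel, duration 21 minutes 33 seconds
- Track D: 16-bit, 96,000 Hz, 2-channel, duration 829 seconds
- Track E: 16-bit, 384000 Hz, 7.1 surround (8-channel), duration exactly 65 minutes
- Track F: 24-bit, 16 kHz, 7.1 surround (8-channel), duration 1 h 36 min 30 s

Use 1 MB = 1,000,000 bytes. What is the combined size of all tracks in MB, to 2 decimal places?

26913.71 MB

Track A: 32,000 × 557 × 3 × 4 = 213,888,000 bytes.
Track B: exactly 43 minutes = 2,580 s; 22,050 × 2,580 × 2 × 1 = 113,778,000 bytes.
Track C: 21 minutes 33 seconds = 1,293 s; 16,000 × 1,293 × 2 × 2 = 82,752,000 bytes.
Track D: 96,000 × 829 × 2 × 2 = 318,336,000 bytes.
Track E: exactly 65 minutes = 3,900 s; 384,000 × 3,900 × 2 × 8 = 23,961,600,000 bytes.
Track F: 1 h 36 min 30 s = 5,790 s; 16,000 × 5,790 × 3 × 8 = 2,223,360,000 bytes.
Total = 26,913,714,000 bytes = 26913.71 MB.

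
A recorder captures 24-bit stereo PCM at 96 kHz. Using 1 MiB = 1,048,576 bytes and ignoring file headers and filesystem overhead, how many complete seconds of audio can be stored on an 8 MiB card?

14 seconds

Uncompressed byte rate = 96,000 × 3 × 2 = 576,000 bytes/s.
Capacity = 8 × 1,048,576 = 8,388,608 bytes.
8,388,608 / 576,000 ≈ 14.56 s → 14 seconds.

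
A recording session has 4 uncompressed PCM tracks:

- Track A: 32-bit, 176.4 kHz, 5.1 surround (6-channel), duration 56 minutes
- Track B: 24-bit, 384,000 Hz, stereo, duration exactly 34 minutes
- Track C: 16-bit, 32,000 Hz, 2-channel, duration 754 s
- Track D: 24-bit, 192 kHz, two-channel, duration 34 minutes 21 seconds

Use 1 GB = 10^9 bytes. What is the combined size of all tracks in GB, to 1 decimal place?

Track A: 56 minutes = 3,360 s; 176,400 × 3,360 × 4 × 6 = 14,224,896,000 bytes.
Track B: exactly 34 minutes = 2,040 s; 384,000 × 2,040 × 3 × 2 = 4,700,160,000 bytes.
Track C: 32,000 × 754 × 2 × 2 = 96,512,000 bytes.
Track D: 34 minutes 21 seconds = 2,061 s; 192,000 × 2,061 × 3 × 2 = 2,374,272,000 bytes.
Total = 21,395,840,000 bytes = 21.4 GB.

21.4 GB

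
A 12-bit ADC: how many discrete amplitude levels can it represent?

2^12 = 4,096.

4,096 levels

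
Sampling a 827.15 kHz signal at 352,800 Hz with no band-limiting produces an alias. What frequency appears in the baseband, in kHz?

121.55 kHz

Nyquist = 352,800/2 = 176,400 Hz; 827,150 Hz exceeds it.
Alias = |827,150 − 2×352,800| = |827,150 − 705,600| = 121,550 Hz = 121.55 kHz.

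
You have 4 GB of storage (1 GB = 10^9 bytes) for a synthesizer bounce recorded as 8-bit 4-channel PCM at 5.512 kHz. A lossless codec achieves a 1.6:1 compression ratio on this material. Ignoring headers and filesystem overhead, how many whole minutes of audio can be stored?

4,837 minutes

Uncompressed byte rate = 5,512 × 1 × 4 = 22,048 bytes/s.
After 1.6:1 compression, effective rate ≈ 13780 bytes/s.
Capacity = 4 × 1,000,000,000 = 4,000,000,000 bytes.
4,000,000,000 / effective rate ≈ 290275.76 s → 4,837 minutes.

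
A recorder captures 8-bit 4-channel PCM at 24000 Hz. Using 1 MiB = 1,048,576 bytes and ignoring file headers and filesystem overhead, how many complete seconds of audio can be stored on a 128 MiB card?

Uncompressed byte rate = 24,000 × 1 × 4 = 96,000 bytes/s.
Capacity = 128 × 1,048,576 = 134,217,728 bytes.
134,217,728 / 96,000 ≈ 1398.1 s → 1,398 seconds.

1,398 seconds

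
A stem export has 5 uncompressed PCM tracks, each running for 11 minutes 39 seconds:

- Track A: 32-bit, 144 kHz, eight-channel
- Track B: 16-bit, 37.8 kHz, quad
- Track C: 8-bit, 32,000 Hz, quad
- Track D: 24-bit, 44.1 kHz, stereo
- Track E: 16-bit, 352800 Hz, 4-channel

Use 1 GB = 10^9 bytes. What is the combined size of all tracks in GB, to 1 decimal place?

5.7 GB

11 minutes 39 seconds = 699 s.
Track A: 144,000 × 699 × 4 × 8 = 3,220,992,000 bytes.
Track B: 37,800 × 699 × 2 × 4 = 211,377,600 bytes.
Track C: 32,000 × 699 × 1 × 4 = 89,472,000 bytes.
Track D: 44,100 × 699 × 3 × 2 = 184,955,400 bytes.
Track E: 352,800 × 699 × 2 × 4 = 1,972,857,600 bytes.
Total = 5,679,654,600 bytes = 5.7 GB.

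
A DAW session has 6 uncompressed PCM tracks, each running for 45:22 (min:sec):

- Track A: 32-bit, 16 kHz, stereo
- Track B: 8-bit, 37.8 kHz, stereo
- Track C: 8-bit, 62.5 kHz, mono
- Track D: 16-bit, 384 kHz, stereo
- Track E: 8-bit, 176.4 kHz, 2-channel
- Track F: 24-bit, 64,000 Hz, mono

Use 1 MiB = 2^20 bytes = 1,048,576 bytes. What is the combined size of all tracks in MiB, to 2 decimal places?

6092.32 MiB

45:22 (min:sec) = 2,722 s.
Track A: 16,000 × 2,722 × 4 × 2 = 348,416,000 bytes.
Track B: 37,800 × 2,722 × 1 × 2 = 205,783,200 bytes.
Track C: 62,500 × 2,722 × 1 × 1 = 170,125,000 bytes.
Track D: 384,000 × 2,722 × 2 × 2 = 4,180,992,000 bytes.
Track E: 176,400 × 2,722 × 1 × 2 = 960,321,600 bytes.
Track F: 64,000 × 2,722 × 3 × 1 = 522,624,000 bytes.
Total = 6,388,261,800 bytes = 6092.32 MiB.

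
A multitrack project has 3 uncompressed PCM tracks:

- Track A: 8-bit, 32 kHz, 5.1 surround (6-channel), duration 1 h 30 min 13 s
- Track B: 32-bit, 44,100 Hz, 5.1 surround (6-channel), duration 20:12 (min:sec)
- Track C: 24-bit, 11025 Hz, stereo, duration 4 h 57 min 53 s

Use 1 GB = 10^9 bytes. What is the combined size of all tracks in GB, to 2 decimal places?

Track A: 1 h 30 min 13 s = 5,413 s; 32,000 × 5,413 × 1 × 6 = 1,039,296,000 bytes.
Track B: 20:12 (min:sec) = 1,212 s; 44,100 × 1,212 × 4 × 6 = 1,282,780,800 bytes.
Track C: 4 h 57 min 53 s = 17,873 s; 11,025 × 17,873 × 3 × 2 = 1,182,298,950 bytes.
Total = 3,504,375,750 bytes = 3.50 GB.

3.50 GB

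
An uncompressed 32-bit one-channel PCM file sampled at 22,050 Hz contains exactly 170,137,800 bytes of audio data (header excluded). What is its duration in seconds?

Byte rate = 22,050 × 4 × 1 = 88,200 bytes/s.
Duration = 170,137,800 / 88,200 = 1,929 s.

1,929 seconds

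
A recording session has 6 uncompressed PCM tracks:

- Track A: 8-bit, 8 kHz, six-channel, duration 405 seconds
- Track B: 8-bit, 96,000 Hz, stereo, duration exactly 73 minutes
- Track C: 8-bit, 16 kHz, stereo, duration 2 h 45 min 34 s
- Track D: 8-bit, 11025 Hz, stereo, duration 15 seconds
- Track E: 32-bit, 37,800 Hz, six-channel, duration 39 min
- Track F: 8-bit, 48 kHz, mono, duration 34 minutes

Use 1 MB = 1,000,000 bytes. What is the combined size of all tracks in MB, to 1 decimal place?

Track A: 8,000 × 405 × 1 × 6 = 19,440,000 bytes.
Track B: exactly 73 minutes = 4,380 s; 96,000 × 4,380 × 1 × 2 = 840,960,000 bytes.
Track C: 2 h 45 min 34 s = 9,934 s; 16,000 × 9,934 × 1 × 2 = 317,888,000 bytes.
Track D: 11,025 × 15 × 1 × 2 = 330,750 bytes.
Track E: 39 min = 2,340 s; 37,800 × 2,340 × 4 × 6 = 2,122,848,000 bytes.
Track F: 34 minutes = 2,040 s; 48,000 × 2,040 × 1 × 1 = 97,920,000 bytes.
Total = 3,399,386,750 bytes = 3399.4 MB.

3399.4 MB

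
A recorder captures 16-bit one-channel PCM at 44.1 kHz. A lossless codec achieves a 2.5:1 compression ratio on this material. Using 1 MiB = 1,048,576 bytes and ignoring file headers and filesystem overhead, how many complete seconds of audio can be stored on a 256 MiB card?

7,608 seconds

Uncompressed byte rate = 44,100 × 2 × 1 = 88,200 bytes/s.
After 2.5:1 compression, effective rate ≈ 35280 bytes/s.
Capacity = 256 × 1,048,576 = 268,435,456 bytes.
268,435,456 / effective rate ≈ 7608.71 s → 7,608 seconds.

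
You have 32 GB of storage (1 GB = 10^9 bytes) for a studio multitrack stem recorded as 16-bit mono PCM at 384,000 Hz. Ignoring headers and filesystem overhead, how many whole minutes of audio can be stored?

Uncompressed byte rate = 384,000 × 2 × 1 = 768,000 bytes/s.
Capacity = 32 × 1,000,000,000 = 32,000,000,000 bytes.
32,000,000,000 / 768,000 ≈ 41666.67 s → 694 minutes.

694 minutes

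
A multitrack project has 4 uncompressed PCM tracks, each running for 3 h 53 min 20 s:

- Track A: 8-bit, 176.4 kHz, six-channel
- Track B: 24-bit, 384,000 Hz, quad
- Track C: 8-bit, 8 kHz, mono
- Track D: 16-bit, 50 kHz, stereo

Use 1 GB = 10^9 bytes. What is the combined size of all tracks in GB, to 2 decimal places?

82.24 GB

3 h 53 min 20 s = 14,000 s.
Track A: 176,400 × 14,000 × 1 × 6 = 14,817,600,000 bytes.
Track B: 384,000 × 14,000 × 3 × 4 = 64,512,000,000 bytes.
Track C: 8,000 × 14,000 × 1 × 1 = 112,000,000 bytes.
Track D: 50,000 × 14,000 × 2 × 2 = 2,800,000,000 bytes.
Total = 82,241,600,000 bytes = 82.24 GB.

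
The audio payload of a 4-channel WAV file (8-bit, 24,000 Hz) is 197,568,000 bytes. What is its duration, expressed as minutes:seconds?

34:18

Byte rate = 24,000 × 1 × 4 = 96,000 bytes/s.
Duration = 197,568,000 / 96,000 = 2,058 s.
2,058 s = 34:18.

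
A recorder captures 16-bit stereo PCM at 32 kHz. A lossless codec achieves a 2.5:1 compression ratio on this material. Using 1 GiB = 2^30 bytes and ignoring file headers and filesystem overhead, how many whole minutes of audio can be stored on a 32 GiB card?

11,184 minutes

Uncompressed byte rate = 32,000 × 2 × 2 = 128,000 bytes/s.
After 2.5:1 compression, effective rate ≈ 51200 bytes/s.
Capacity = 32 × 1,073,741,824 = 34,359,738,368 bytes.
34,359,738,368 / effective rate ≈ 671088.64 s → 11,184 minutes.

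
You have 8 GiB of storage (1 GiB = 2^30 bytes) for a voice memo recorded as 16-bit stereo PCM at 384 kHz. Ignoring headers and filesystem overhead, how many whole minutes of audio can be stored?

Uncompressed byte rate = 384,000 × 2 × 2 = 1,536,000 bytes/s.
Capacity = 8 × 1,073,741,824 = 8,589,934,592 bytes.
8,589,934,592 / 1,536,000 ≈ 5592.41 s → 93 minutes.

93 minutes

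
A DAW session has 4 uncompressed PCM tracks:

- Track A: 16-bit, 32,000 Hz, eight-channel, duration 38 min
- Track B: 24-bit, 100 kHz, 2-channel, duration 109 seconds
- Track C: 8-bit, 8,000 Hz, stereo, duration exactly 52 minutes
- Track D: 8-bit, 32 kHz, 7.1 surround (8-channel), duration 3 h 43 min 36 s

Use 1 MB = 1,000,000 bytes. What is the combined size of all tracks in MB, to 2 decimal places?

4717.18 MB

Track A: 38 min = 2,280 s; 32,000 × 2,280 × 2 × 8 = 1,167,360,000 bytes.
Track B: 100,000 × 109 × 3 × 2 = 65,400,000 bytes.
Track C: exactly 52 minutes = 3,120 s; 8,000 × 3,120 × 1 × 2 = 49,920,000 bytes.
Track D: 3 h 43 min 36 s = 13,416 s; 32,000 × 13,416 × 1 × 8 = 3,434,496,000 bytes.
Total = 4,717,176,000 bytes = 4717.18 MB.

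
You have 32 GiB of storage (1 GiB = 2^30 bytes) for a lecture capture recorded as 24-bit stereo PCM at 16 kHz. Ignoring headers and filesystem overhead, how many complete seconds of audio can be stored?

Uncompressed byte rate = 16,000 × 3 × 2 = 96,000 bytes/s.
Capacity = 32 × 1,073,741,824 = 34,359,738,368 bytes.
34,359,738,368 / 96,000 ≈ 357913.94 s → 357,913 seconds.

357,913 seconds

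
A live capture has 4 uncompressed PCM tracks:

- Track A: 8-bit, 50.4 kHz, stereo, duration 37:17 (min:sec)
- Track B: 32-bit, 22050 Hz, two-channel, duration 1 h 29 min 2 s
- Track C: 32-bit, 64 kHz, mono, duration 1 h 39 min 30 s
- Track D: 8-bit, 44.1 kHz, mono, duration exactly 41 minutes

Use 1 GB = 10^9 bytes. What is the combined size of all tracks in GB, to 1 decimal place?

Track A: 37:17 (min:sec) = 2,237 s; 50,400 × 2,237 × 1 × 2 = 225,489,600 bytes.
Track B: 1 h 29 min 2 s = 5,342 s; 22,050 × 5,342 × 4 × 2 = 942,328,800 bytes.
Track C: 1 h 39 min 30 s = 5,970 s; 64,000 × 5,970 × 4 × 1 = 1,528,320,000 bytes.
Track D: exactly 41 minutes = 2,460 s; 44,100 × 2,460 × 1 × 1 = 108,486,000 bytes.
Total = 2,804,624,400 bytes = 2.8 GB.

2.8 GB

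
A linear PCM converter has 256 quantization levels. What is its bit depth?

log2(256) = 8.

8 bits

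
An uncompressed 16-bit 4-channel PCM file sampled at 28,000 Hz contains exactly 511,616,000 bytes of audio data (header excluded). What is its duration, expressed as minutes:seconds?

Byte rate = 28,000 × 2 × 4 = 224,000 bytes/s.
Duration = 511,616,000 / 224,000 = 2,284 s.
2,284 s = 38:04.

38:04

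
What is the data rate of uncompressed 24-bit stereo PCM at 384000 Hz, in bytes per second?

Bit rate = 384,000 × 24 × 2 = 18,432,000 bits/s.
18,432,000 / 8 = 2,304,000 bytes/s.

2,304,000 bytes/s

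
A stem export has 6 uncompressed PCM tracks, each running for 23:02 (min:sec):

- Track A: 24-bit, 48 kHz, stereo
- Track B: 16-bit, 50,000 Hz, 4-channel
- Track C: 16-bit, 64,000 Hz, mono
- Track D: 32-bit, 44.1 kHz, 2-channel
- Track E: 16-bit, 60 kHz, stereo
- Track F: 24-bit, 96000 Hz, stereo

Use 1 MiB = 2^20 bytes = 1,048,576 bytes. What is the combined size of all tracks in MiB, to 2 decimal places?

2615.92 MiB

23:02 (min:sec) = 1,382 s.
Track A: 48,000 × 1,382 × 3 × 2 = 398,016,000 bytes.
Track B: 50,000 × 1,382 × 2 × 4 = 552,800,000 bytes.
Track C: 64,000 × 1,382 × 2 × 1 = 176,896,000 bytes.
Track D: 44,100 × 1,382 × 4 × 2 = 487,569,600 bytes.
Track E: 60,000 × 1,382 × 2 × 2 = 331,680,000 bytes.
Track F: 96,000 × 1,382 × 3 × 2 = 796,032,000 bytes.
Total = 2,742,993,600 bytes = 2615.92 MiB.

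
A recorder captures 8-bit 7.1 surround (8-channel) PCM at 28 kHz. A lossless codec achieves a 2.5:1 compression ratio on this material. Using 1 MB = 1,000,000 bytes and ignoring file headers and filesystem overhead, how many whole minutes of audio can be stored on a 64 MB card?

Uncompressed byte rate = 28,000 × 1 × 8 = 224,000 bytes/s.
After 2.5:1 compression, effective rate ≈ 89600 bytes/s.
Capacity = 64 × 1,000,000 = 64,000,000 bytes.
64,000,000 / effective rate ≈ 714.29 s → 11 minutes.

11 minutes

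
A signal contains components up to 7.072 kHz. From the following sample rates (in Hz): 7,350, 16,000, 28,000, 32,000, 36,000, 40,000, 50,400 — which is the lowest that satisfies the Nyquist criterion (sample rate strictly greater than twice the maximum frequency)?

16,000 Hz

Need sample rate > 2 × 7,072 = 14,144 Hz.
Lowest listed rate above 14,144 Hz is 16,000 Hz.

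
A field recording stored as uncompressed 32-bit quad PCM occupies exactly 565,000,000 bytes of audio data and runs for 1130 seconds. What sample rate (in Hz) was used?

Bytes = sample_rate × seconds × bytes_per_sample × channels.
sample_rate = 565,000,000 / (1,130 × 4 × 4) = 565,000,000 / 18,080 = 31,250 Hz.

31,250 Hz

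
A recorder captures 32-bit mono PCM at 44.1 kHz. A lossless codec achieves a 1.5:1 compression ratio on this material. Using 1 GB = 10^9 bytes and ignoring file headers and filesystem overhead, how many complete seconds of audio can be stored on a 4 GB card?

Uncompressed byte rate = 44,100 × 4 × 1 = 176,400 bytes/s.
After 1.5:1 compression, effective rate ≈ 117600 bytes/s.
Capacity = 4 × 1,000,000,000 = 4,000,000,000 bytes.
4,000,000,000 / effective rate ≈ 34013.61 s → 34,013 seconds.

34,013 seconds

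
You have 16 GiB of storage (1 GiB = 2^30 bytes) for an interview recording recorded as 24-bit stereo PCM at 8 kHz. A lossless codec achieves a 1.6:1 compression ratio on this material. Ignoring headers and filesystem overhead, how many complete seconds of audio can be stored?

Uncompressed byte rate = 8,000 × 3 × 2 = 48,000 bytes/s.
After 1.6:1 compression, effective rate ≈ 30000 bytes/s.
Capacity = 16 × 1,073,741,824 = 17,179,869,184 bytes.
17,179,869,184 / effective rate ≈ 572662.31 s → 572,662 seconds.

572,662 seconds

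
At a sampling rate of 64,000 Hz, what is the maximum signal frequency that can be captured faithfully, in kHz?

Nyquist frequency = sample rate / 2 = 64,000 / 2 = 32 kHz.

32 kHz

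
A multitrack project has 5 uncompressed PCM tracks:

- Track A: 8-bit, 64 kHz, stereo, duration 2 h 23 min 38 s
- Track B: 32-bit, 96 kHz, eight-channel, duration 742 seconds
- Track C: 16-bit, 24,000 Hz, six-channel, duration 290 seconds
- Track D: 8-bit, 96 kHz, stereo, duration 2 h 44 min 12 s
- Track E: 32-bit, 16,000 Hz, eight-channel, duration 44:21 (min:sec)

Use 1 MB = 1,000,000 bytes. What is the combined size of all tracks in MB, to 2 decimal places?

Track A: 2 h 23 min 38 s = 8,618 s; 64,000 × 8,618 × 1 × 2 = 1,103,104,000 bytes.
Track B: 96,000 × 742 × 4 × 8 = 2,279,424,000 bytes.
Track C: 24,000 × 290 × 2 × 6 = 83,520,000 bytes.
Track D: 2 h 44 min 12 s = 9,852 s; 96,000 × 9,852 × 1 × 2 = 1,891,584,000 bytes.
Track E: 44:21 (min:sec) = 2,661 s; 16,000 × 2,661 × 4 × 8 = 1,362,432,000 bytes.
Total = 6,720,064,000 bytes = 6720.06 MB.

6720.06 MB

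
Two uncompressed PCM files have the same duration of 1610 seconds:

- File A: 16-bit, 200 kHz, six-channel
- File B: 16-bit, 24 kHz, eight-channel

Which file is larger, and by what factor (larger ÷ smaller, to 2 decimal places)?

File A: 200,000 × 2 × 6 = 2,400,000 bytes/s.
File B: 24,000 × 2 × 8 = 384,000 bytes/s.
File A is larger; ratio = 3,864,000,000 / 618,240,000 = 6.25.

File A, by a factor of 6.25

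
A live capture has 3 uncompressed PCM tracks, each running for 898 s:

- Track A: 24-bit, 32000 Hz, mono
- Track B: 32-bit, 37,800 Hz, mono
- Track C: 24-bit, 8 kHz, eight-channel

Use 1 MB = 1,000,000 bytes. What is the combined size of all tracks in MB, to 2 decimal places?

394.40 MB

Track A: 32,000 × 898 × 3 × 1 = 86,208,000 bytes.
Track B: 37,800 × 898 × 4 × 1 = 135,777,600 bytes.
Track C: 8,000 × 898 × 3 × 8 = 172,416,000 bytes.
Total = 394,401,600 bytes = 394.40 MB.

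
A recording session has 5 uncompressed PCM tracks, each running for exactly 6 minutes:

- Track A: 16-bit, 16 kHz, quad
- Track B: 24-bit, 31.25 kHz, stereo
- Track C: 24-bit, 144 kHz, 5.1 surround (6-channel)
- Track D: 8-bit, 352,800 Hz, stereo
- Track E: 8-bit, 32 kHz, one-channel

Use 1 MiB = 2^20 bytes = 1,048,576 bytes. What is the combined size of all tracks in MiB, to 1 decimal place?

1251.4 MiB

exactly 6 minutes = 360 s.
Track A: 16,000 × 360 × 2 × 4 = 46,080,000 bytes.
Track B: 31,250 × 360 × 3 × 2 = 67,500,000 bytes.
Track C: 144,000 × 360 × 3 × 6 = 933,120,000 bytes.
Track D: 352,800 × 360 × 1 × 2 = 254,016,000 bytes.
Track E: 32,000 × 360 × 1 × 1 = 11,520,000 bytes.
Total = 1,312,236,000 bytes = 1251.4 MiB.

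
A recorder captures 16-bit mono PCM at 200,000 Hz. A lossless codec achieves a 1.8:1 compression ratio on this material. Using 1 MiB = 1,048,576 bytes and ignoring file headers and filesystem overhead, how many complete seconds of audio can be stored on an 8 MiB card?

Uncompressed byte rate = 200,000 × 2 × 1 = 400,000 bytes/s.
After 1.8:1 compression, effective rate ≈ 222222.22 bytes/s.
Capacity = 8 × 1,048,576 = 8,388,608 bytes.
8,388,608 / effective rate ≈ 37.75 s → 37 seconds.

37 seconds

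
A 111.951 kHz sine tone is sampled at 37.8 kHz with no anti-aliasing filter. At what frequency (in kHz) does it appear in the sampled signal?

1.449 kHz

Nyquist = 37,800/2 = 18,900 Hz; 111,951 Hz exceeds it.
Alias = |111,951 − 3×37,800| = |111,951 − 113,400| = 1,449 Hz = 1.449 kHz.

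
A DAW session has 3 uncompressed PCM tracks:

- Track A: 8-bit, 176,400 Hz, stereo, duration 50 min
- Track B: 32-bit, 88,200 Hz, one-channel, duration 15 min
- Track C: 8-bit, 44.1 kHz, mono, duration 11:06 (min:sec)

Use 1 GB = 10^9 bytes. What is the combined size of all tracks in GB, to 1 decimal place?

Track A: 50 min = 3,000 s; 176,400 × 3,000 × 1 × 2 = 1,058,400,000 bytes.
Track B: 15 min = 900 s; 88,200 × 900 × 4 × 1 = 317,520,000 bytes.
Track C: 11:06 (min:sec) = 666 s; 44,100 × 666 × 1 × 1 = 29,370,600 bytes.
Total = 1,405,290,600 bytes = 1.4 GB.

1.4 GB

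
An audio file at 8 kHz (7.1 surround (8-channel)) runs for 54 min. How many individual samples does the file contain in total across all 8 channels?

54 min = 3,240 s.
8,000 × 3,240 s × 8 ch = 207,360,000 samples.

207,360,000 samples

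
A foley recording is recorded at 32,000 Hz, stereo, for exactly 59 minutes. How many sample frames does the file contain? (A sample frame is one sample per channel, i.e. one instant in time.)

exactly 59 minutes = 3,540 s.
32,000 samples/s × 3,540 s = 113,280,000 frames.

113,280,000 sample frames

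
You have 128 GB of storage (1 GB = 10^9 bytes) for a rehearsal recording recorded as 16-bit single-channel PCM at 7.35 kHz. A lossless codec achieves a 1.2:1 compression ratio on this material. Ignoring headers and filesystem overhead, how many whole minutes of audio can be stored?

174,149 minutes

Uncompressed byte rate = 7,350 × 2 × 1 = 14,700 bytes/s.
After 1.2:1 compression, effective rate ≈ 12250 bytes/s.
Capacity = 128 × 1,000,000,000 = 128,000,000,000 bytes.
128,000,000,000 / effective rate ≈ 10448979.59 s → 174,149 minutes.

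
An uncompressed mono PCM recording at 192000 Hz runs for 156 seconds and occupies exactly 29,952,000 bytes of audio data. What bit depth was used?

8 bits

Bytes per sample = 29,952,000 / (192,000 × 156 × 1) = 29,952,000 / 29,952,000 = 1.
Bit depth = 1 × 8 = 8 bits.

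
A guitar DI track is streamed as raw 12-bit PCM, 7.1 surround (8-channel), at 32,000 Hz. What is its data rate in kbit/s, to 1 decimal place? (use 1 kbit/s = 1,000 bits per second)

Bit rate = 32,000 × 12 × 8 = 3,072,000 bits/s.
= 3072.0 kbit/s.

3072.0 kbit/s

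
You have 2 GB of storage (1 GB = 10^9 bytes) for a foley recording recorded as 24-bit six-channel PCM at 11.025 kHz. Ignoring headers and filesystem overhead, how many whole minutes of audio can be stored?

167 minutes

Uncompressed byte rate = 11,025 × 3 × 6 = 198,450 bytes/s.
Capacity = 2 × 1,000,000,000 = 2,000,000,000 bytes.
2,000,000,000 / 198,450 ≈ 10078.11 s → 167 minutes.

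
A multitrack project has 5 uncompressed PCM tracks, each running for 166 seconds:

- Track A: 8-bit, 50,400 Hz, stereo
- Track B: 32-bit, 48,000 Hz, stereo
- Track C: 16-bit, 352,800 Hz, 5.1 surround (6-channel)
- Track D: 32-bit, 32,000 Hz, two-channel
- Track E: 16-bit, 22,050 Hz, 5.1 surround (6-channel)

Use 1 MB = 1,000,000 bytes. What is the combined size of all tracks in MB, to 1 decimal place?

Track A: 50,400 × 166 × 1 × 2 = 16,732,800 bytes.
Track B: 48,000 × 166 × 4 × 2 = 63,744,000 bytes.
Track C: 352,800 × 166 × 2 × 6 = 702,777,600 bytes.
Track D: 32,000 × 166 × 4 × 2 = 42,496,000 bytes.
Track E: 22,050 × 166 × 2 × 6 = 43,923,600 bytes.
Total = 869,674,000 bytes = 869.7 MB.

869.7 MB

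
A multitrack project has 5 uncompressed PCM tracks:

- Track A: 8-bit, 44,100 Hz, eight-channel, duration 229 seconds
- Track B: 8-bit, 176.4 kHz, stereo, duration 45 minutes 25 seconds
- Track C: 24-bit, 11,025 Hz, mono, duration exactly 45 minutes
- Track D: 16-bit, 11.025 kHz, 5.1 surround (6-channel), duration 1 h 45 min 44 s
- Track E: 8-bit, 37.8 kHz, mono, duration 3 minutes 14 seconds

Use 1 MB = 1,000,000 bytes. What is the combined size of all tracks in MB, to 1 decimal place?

1978.1 MB

Track A: 44,100 × 229 × 1 × 8 = 80,791,200 bytes.
Track B: 45 minutes 25 seconds = 2,725 s; 176,400 × 2,725 × 1 × 2 = 961,380,000 bytes.
Track C: exactly 45 minutes = 2,700 s; 11,025 × 2,700 × 3 × 1 = 89,302,500 bytes.
Track D: 1 h 45 min 44 s = 6,344 s; 11,025 × 6,344 × 2 × 6 = 839,311,200 bytes.
Track E: 3 minutes 14 seconds = 194 s; 37,800 × 194 × 1 × 1 = 7,333,200 bytes.
Total = 1,978,118,100 bytes = 1978.1 MB.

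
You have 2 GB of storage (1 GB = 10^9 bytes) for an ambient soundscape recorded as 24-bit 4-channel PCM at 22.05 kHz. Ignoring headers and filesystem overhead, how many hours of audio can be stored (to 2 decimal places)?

2.10 hours

Uncompressed byte rate = 22,050 × 3 × 4 = 264,600 bytes/s.
Capacity = 2 × 1,000,000,000 = 2,000,000,000 bytes.
2,000,000,000 / 264,600 ≈ 7558.58 s → 2.10 hours.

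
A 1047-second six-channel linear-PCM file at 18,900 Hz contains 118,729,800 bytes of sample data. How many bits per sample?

8 bits

Bytes per sample = 118,729,800 / (18,900 × 1,047 × 6) = 118,729,800 / 118,729,800 = 1.
Bit depth = 1 × 8 = 8 bits.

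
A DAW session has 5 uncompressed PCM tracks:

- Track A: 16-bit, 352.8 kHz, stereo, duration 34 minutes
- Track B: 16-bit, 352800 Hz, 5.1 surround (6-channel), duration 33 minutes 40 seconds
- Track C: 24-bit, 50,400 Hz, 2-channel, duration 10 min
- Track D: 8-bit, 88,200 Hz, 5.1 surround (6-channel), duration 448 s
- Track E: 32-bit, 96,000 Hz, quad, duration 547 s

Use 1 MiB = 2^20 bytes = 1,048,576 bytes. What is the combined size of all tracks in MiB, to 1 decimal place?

12101.6 MiB

Track A: 34 minutes = 2,040 s; 352,800 × 2,040 × 2 × 2 = 2,878,848,000 bytes.
Track B: 33 minutes 40 seconds = 2,020 s; 352,800 × 2,020 × 2 × 6 = 8,551,872,000 bytes.
Track C: 10 min = 600 s; 50,400 × 600 × 3 × 2 = 181,440,000 bytes.
Track D: 88,200 × 448 × 1 × 6 = 237,081,600 bytes.
Track E: 96,000 × 547 × 4 × 4 = 840,192,000 bytes.
Total = 12,689,433,600 bytes = 12101.6 MiB.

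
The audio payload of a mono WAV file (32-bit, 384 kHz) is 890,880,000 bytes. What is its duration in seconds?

Byte rate = 384,000 × 4 × 1 = 1,536,000 bytes/s.
Duration = 890,880,000 / 1,536,000 = 580 s.

580 seconds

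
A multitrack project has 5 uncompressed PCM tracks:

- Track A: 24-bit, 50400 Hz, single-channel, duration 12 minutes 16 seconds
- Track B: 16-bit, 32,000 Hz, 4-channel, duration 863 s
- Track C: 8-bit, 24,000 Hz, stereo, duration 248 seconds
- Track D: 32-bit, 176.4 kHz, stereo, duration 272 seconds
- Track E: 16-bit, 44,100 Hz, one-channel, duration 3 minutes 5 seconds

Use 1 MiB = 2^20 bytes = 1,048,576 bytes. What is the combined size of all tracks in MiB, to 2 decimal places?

709.80 MiB

Track A: 12 minutes 16 seconds = 736 s; 50,400 × 736 × 3 × 1 = 111,283,200 bytes.
Track B: 32,000 × 863 × 2 × 4 = 220,928,000 bytes.
Track C: 24,000 × 248 × 1 × 2 = 11,904,000 bytes.
Track D: 176,400 × 272 × 4 × 2 = 383,846,400 bytes.
Track E: 3 minutes 5 seconds = 185 s; 44,100 × 185 × 2 × 1 = 16,317,000 bytes.
Total = 744,278,600 bytes = 709.80 MiB.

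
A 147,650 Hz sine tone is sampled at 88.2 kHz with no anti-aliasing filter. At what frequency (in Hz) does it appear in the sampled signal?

28,750 Hz

Nyquist = 88,200/2 = 44,100 Hz; 147,650 Hz exceeds it.
Alias = |147,650 − 2×88,200| = |147,650 − 176,400| = 28,750 Hz.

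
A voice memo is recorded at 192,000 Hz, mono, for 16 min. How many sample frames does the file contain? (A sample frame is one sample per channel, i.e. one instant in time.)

16 min = 960 s.
192,000 samples/s × 960 s = 184,320,000 frames.

184,320,000 sample frames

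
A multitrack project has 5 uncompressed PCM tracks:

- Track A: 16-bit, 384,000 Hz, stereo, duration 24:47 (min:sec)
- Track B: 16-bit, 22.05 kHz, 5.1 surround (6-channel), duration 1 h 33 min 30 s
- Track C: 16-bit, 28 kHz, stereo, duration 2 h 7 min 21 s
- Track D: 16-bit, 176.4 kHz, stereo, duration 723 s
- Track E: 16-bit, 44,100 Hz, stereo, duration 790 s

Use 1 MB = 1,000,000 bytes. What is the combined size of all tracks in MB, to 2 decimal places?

Track A: 24:47 (min:sec) = 1,487 s; 384,000 × 1,487 × 2 × 2 = 2,284,032,000 bytes.
Track B: 1 h 33 min 30 s = 5,610 s; 22,050 × 5,610 × 2 × 6 = 1,484,406,000 bytes.
Track C: 2 h 7 min 21 s = 7,641 s; 28,000 × 7,641 × 2 × 2 = 855,792,000 bytes.
Track D: 176,400 × 723 × 2 × 2 = 510,148,800 bytes.
Track E: 44,100 × 790 × 2 × 2 = 139,356,000 bytes.
Total = 5,273,734,800 bytes = 5273.73 MB.

5273.73 MB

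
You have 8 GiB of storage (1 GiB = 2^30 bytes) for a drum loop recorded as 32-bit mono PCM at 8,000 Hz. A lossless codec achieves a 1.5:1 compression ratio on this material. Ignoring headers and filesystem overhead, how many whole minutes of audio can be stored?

6,710 minutes

Uncompressed byte rate = 8,000 × 4 × 1 = 32,000 bytes/s.
After 1.5:1 compression, effective rate ≈ 21333.33 bytes/s.
Capacity = 8 × 1,073,741,824 = 8,589,934,592 bytes.
8,589,934,592 / effective rate ≈ 402653.18 s → 6,710 minutes.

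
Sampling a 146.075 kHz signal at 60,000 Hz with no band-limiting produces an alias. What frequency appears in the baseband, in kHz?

26.075 kHz

Nyquist = 60,000/2 = 30,000 Hz; 146,075 Hz exceeds it.
Alias = |146,075 − 2×60,000| = |146,075 − 120,000| = 26,075 Hz = 26.075 kHz.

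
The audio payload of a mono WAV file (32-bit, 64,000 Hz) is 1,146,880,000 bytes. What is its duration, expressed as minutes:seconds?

74:40

Byte rate = 64,000 × 4 × 1 = 256,000 bytes/s.
Duration = 1,146,880,000 / 256,000 = 4,480 s.
4,480 s = 74:40.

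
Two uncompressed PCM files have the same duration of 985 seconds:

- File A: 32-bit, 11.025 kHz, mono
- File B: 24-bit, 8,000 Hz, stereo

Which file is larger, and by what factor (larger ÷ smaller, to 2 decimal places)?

File B, by a factor of 1.09

File A: 11,025 × 4 × 1 = 44,100 bytes/s.
File B: 8,000 × 3 × 2 = 48,000 bytes/s.
File B is larger; ratio = 47,280,000 / 43,438,500 = 1.09.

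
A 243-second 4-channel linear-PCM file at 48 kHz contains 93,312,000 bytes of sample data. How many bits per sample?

16 bits

Bytes per sample = 93,312,000 / (48,000 × 243 × 4) = 93,312,000 / 46,656,000 = 2.
Bit depth = 2 × 8 = 16 bits.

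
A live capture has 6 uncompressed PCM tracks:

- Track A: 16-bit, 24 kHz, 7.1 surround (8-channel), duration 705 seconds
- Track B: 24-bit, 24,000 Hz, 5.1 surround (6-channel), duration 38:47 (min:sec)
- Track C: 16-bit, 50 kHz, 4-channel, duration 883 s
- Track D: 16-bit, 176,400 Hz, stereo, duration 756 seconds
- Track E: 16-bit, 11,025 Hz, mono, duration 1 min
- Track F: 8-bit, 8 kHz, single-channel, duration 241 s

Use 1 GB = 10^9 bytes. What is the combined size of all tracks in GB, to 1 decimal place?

2.2 GB

Track A: 24,000 × 705 × 2 × 8 = 270,720,000 bytes.
Track B: 38:47 (min:sec) = 2,327 s; 24,000 × 2,327 × 3 × 6 = 1,005,264,000 bytes.
Track C: 50,000 × 883 × 2 × 4 = 353,200,000 bytes.
Track D: 176,400 × 756 × 2 × 2 = 533,433,600 bytes.
Track E: 1 min = 60 s; 11,025 × 60 × 2 × 1 = 1,323,000 bytes.
Track F: 8,000 × 241 × 1 × 1 = 1,928,000 bytes.
Total = 2,165,868,600 bytes = 2.2 GB.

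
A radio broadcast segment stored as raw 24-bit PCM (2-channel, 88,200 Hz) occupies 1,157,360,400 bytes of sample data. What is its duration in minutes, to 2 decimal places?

Byte rate = 88,200 × 3 × 2 = 529,200 bytes/s.
Duration = 1,157,360,400 / 529,200 = 2,187 s.
2,187 s / 60 = 36.45 minutes.

36.45 minutes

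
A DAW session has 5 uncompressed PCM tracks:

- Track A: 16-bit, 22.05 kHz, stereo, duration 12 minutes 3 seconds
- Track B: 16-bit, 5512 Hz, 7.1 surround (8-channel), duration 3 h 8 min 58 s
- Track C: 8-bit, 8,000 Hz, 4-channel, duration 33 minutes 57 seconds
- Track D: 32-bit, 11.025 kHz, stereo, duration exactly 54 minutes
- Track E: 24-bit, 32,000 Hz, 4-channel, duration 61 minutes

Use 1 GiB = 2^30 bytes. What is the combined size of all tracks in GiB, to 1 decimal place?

Track A: 12 minutes 3 seconds = 723 s; 22,050 × 723 × 2 × 2 = 63,768,600 bytes.
Track B: 3 h 8 min 58 s = 11,338 s; 5,512 × 11,338 × 2 × 8 = 999,920,896 bytes.
Track C: 33 minutes 57 seconds = 2,037 s; 8,000 × 2,037 × 1 × 4 = 65,184,000 bytes.
Track D: exactly 54 minutes = 3,240 s; 11,025 × 3,240 × 4 × 2 = 285,768,000 bytes.
Track E: 61 minutes = 3,660 s; 32,000 × 3,660 × 3 × 4 = 1,405,440,000 bytes.
Total = 2,820,081,496 bytes = 2.6 GiB.

2.6 GiB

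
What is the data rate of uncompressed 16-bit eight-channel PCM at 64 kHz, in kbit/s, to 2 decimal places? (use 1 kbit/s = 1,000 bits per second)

Bit rate = 64,000 × 16 × 8 = 8,192,000 bits/s.
= 8192.00 kbit/s.

8192.00 kbit/s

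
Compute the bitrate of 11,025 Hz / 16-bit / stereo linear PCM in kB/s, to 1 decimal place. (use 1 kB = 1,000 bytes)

Bit rate = 11,025 × 16 × 2 = 352,800 bits/s.
352,800 / 8 = 44,100 B/s = 44.1 kB/s.

44.1 kB/s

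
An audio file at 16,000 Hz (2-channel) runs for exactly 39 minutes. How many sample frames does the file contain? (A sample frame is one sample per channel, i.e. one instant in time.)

exactly 39 minutes = 2,340 s.
16,000 samples/s × 2,340 s = 37,440,000 frames.

37,440,000 sample frames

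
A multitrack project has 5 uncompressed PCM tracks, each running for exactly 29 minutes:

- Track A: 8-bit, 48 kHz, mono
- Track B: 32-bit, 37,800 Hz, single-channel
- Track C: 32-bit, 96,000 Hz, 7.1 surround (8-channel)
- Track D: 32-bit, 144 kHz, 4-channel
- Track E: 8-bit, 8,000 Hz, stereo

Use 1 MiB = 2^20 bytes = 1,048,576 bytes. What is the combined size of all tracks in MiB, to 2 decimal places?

9278.00 MiB

exactly 29 minutes = 1,740 s.
Track A: 48,000 × 1,740 × 1 × 1 = 83,520,000 bytes.
Track B: 37,800 × 1,740 × 4 × 1 = 263,088,000 bytes.
Track C: 96,000 × 1,740 × 4 × 8 = 5,345,280,000 bytes.
Track D: 144,000 × 1,740 × 4 × 4 = 4,008,960,000 bytes.
Track E: 8,000 × 1,740 × 1 × 2 = 27,840,000 bytes.
Total = 9,728,688,000 bytes = 9278.00 MiB.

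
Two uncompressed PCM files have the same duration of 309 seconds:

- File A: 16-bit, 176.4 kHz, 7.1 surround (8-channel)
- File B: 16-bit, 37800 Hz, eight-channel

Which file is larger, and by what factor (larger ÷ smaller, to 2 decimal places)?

File A, by a factor of 4.67

File A: 176,400 × 2 × 8 = 2,822,400 bytes/s.
File B: 37,800 × 2 × 8 = 604,800 bytes/s.
File A is larger; ratio = 872,121,600 / 186,883,200 = 4.67.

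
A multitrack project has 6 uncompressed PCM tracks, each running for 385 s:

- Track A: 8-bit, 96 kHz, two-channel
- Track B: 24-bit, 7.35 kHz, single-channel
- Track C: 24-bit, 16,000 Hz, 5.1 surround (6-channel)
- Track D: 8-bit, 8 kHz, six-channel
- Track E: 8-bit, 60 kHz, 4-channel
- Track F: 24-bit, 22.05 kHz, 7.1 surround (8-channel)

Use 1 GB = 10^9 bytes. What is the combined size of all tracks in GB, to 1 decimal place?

Track A: 96,000 × 385 × 1 × 2 = 73,920,000 bytes.
Track B: 7,350 × 385 × 3 × 1 = 8,489,250 bytes.
Track C: 16,000 × 385 × 3 × 6 = 110,880,000 bytes.
Track D: 8,000 × 385 × 1 × 6 = 18,480,000 bytes.
Track E: 60,000 × 385 × 1 × 4 = 92,400,000 bytes.
Track F: 22,050 × 385 × 3 × 8 = 203,742,000 bytes.
Total = 507,911,250 bytes = 0.5 GB.

0.5 GB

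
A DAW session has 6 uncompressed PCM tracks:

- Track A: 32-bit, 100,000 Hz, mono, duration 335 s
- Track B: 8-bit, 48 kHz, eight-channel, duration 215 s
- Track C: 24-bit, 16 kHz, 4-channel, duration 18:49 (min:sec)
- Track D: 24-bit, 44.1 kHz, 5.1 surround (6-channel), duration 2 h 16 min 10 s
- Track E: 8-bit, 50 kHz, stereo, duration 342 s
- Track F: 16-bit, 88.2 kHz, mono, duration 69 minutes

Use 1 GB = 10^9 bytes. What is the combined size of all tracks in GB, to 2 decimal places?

7.68 GB

Track A: 100,000 × 335 × 4 × 1 = 134,000,000 bytes.
Track B: 48,000 × 215 × 1 × 8 = 82,560,000 bytes.
Track C: 18:49 (min:sec) = 1,129 s; 16,000 × 1,129 × 3 × 4 = 216,768,000 bytes.
Track D: 2 h 16 min 10 s = 8,170 s; 44,100 × 8,170 × 3 × 6 = 6,485,346,000 bytes.
Track E: 50,000 × 342 × 1 × 2 = 34,200,000 bytes.
Track F: 69 minutes = 4,140 s; 88,200 × 4,140 × 2 × 1 = 730,296,000 bytes.
Total = 7,683,170,000 bytes = 7.68 GB.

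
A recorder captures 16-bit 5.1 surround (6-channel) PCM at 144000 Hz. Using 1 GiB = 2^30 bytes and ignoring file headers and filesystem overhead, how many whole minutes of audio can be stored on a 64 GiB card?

Uncompressed byte rate = 144,000 × 2 × 6 = 1,728,000 bytes/s.
Capacity = 64 × 1,073,741,824 = 68,719,476,736 bytes.
68,719,476,736 / 1,728,000 ≈ 39768.22 s → 662 minutes.

662 minutes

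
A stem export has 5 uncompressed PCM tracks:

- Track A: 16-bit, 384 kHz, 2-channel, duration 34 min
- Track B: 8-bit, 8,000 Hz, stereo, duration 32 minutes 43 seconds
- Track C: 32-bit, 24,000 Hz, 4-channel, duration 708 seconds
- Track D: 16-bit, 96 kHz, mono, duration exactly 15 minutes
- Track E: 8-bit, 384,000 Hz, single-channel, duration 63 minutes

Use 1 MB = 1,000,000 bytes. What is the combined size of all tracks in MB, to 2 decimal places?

5061.04 MB

Track A: 34 min = 2,040 s; 384,000 × 2,040 × 2 × 2 = 3,133,440,000 bytes.
Track B: 32 minutes 43 seconds = 1,963 s; 8,000 × 1,963 × 1 × 2 = 31,408,000 bytes.
Track C: 24,000 × 708 × 4 × 4 = 271,872,000 bytes.
Track D: exactly 15 minutes = 900 s; 96,000 × 900 × 2 × 1 = 172,800,000 bytes.
Track E: 63 minutes = 3,780 s; 384,000 × 3,780 × 1 × 1 = 1,451,520,000 bytes.
Total = 5,061,040,000 bytes = 5061.04 MB.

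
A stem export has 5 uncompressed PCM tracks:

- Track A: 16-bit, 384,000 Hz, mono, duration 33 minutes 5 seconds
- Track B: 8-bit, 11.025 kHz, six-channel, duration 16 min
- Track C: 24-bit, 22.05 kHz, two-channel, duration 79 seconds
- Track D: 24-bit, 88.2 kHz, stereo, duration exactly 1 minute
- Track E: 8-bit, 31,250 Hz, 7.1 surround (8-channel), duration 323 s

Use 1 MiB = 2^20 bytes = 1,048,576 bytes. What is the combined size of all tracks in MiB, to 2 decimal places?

Track A: 33 minutes 5 seconds = 1,985 s; 384,000 × 1,985 × 2 × 1 = 1,524,480,000 bytes.
Track B: 16 min = 960 s; 11,025 × 960 × 1 × 6 = 63,504,000 bytes.
Track C: 22,050 × 79 × 3 × 2 = 10,451,700 bytes.
Track D: exactly 1 minute = 60 s; 88,200 × 60 × 3 × 2 = 31,752,000 bytes.
Track E: 31,250 × 323 × 1 × 8 = 80,750,000 bytes.
Total = 1,710,937,700 bytes = 1631.68 MiB.

1631.68 MiB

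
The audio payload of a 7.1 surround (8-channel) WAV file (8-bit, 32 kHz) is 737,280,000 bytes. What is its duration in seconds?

2,880 seconds

Byte rate = 32,000 × 1 × 8 = 256,000 bytes/s.
Duration = 737,280,000 / 256,000 = 2,880 s.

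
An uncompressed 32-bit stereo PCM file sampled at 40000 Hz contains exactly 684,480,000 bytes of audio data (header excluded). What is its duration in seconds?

2,139 seconds

Byte rate = 40,000 × 4 × 2 = 320,000 bytes/s.
Duration = 684,480,000 / 320,000 = 2,139 s.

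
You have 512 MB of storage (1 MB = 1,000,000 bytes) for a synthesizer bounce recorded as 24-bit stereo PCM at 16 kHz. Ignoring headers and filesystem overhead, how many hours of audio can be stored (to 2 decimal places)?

1.48 hours

Uncompressed byte rate = 16,000 × 3 × 2 = 96,000 bytes/s.
Capacity = 512 × 1,000,000 = 512,000,000 bytes.
512,000,000 / 96,000 ≈ 5333.33 s → 1.48 hours.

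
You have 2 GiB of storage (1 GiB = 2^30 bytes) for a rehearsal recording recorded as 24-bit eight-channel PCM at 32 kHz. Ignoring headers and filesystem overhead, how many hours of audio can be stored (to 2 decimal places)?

0.78 hours

Uncompressed byte rate = 32,000 × 3 × 8 = 768,000 bytes/s.
Capacity = 2 × 1,073,741,824 = 2,147,483,648 bytes.
2,147,483,648 / 768,000 ≈ 2796.2 s → 0.78 hours.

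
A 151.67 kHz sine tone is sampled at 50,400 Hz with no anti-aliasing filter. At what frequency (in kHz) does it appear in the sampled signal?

0.47 kHz

Nyquist = 50,400/2 = 25,200 Hz; 151,670 Hz exceeds it.
Alias = |151,670 − 3×50,400| = |151,670 − 151,200| = 470 Hz = 0.47 kHz.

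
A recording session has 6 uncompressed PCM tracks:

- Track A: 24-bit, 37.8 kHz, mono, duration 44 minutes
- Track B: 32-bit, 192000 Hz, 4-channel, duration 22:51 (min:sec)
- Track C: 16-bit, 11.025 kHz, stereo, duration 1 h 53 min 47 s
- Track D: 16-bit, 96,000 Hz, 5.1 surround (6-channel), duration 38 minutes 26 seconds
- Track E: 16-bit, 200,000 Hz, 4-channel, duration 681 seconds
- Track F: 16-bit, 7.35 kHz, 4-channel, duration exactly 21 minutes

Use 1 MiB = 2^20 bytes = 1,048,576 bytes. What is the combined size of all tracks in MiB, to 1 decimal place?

Track A: 44 minutes = 2,640 s; 37,800 × 2,640 × 3 × 1 = 299,376,000 bytes.
Track B: 22:51 (min:sec) = 1,371 s; 192,000 × 1,371 × 4 × 4 = 4,211,712,000 bytes.
Track C: 1 h 53 min 47 s = 6,827 s; 11,025 × 6,827 × 2 × 2 = 301,070,700 bytes.
Track D: 38 minutes 26 seconds = 2,306 s; 96,000 × 2,306 × 2 × 6 = 2,656,512,000 bytes.
Track E: 200,000 × 681 × 2 × 4 = 1,089,600,000 bytes.
Track F: exactly 21 minutes = 1,260 s; 7,350 × 1,260 × 2 × 4 = 74,088,000 bytes.
Total = 8,632,358,700 bytes = 8232.5 MiB.

8232.5 MiB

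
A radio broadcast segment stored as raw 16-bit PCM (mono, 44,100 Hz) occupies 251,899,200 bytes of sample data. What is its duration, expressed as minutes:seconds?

Byte rate = 44,100 × 2 × 1 = 88,200 bytes/s.
Duration = 251,899,200 / 88,200 = 2,856 s.
2,856 s = 47:36.

47:36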